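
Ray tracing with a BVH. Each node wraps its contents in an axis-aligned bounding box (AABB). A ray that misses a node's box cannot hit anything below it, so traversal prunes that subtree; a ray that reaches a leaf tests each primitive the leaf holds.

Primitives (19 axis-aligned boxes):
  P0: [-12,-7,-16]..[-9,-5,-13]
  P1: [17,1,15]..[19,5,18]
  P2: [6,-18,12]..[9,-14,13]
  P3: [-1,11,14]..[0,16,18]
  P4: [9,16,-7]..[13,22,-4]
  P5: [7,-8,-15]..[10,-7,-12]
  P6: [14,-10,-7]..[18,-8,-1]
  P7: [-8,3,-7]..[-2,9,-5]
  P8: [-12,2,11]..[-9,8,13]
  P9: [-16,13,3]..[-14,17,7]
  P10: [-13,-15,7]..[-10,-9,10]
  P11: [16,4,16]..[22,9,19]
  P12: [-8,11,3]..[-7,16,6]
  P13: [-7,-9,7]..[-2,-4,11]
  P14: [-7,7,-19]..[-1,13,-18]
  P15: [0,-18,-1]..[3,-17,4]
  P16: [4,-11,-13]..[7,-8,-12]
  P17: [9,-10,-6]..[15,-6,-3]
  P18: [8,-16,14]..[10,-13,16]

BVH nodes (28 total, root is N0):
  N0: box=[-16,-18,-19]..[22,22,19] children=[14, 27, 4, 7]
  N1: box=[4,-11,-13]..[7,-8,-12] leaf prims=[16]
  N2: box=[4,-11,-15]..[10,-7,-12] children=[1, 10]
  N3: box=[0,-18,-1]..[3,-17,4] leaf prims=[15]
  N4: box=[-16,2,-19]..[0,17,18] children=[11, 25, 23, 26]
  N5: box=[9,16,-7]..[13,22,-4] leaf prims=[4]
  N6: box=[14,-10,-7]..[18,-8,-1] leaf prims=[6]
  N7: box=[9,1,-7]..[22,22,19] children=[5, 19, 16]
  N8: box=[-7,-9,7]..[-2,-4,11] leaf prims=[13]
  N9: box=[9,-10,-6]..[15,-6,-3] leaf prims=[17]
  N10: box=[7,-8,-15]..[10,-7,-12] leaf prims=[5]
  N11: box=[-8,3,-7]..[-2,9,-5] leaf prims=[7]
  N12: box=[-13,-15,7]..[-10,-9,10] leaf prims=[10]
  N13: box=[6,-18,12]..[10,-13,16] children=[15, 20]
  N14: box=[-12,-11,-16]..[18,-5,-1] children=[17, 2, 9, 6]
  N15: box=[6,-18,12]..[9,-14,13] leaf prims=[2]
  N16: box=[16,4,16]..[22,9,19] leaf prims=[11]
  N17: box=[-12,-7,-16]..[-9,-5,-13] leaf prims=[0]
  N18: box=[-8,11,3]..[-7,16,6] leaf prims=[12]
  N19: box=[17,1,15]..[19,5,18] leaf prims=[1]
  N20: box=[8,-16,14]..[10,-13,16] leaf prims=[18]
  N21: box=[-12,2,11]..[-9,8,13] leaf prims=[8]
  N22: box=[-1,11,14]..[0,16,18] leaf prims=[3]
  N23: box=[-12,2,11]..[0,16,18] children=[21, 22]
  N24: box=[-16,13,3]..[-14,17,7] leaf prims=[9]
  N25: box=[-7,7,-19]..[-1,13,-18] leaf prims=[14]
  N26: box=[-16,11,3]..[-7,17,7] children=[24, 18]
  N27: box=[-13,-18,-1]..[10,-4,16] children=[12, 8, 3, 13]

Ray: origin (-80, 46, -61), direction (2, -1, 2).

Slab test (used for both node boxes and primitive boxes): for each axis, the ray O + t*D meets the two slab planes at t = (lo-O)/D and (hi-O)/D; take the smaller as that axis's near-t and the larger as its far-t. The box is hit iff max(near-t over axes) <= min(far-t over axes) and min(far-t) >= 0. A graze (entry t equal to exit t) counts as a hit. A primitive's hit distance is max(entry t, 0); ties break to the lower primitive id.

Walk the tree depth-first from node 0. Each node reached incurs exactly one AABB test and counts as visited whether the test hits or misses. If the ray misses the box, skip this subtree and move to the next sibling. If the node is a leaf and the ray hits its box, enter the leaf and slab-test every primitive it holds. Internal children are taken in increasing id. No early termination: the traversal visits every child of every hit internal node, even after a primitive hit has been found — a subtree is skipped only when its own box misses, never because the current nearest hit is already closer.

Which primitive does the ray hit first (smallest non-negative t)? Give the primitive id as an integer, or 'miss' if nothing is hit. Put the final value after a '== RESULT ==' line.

Walk:
N0 x:[32,51] y:[24,64] z:[21,40] -> hit [32,40], descend [4, 7, 14, 27]
  N4 x:[32,40] y:[29,44] z:[21,79/2] -> hit [32,79/2], descend [11, 23, 25, 26]
    N11 x:[36,39] y:[37,43] z:[27,28] -> miss, prune
    N23 x:[34,40] y:[30,44] z:[36,79/2] -> hit [36,79/2], descend [21, 22]
      N21 x:[34,71/2] y:[38,44] z:[36,37] -> miss, prune
      N22 x:[79/2,40] y:[30,35] z:[75/2,79/2] -> miss, prune
    N25 x:[73/2,79/2] y:[33,39] z:[21,43/2] -> miss, prune
    N26 x:[32,73/2] y:[29,35] z:[32,34] -> hit [32,34], descend [18, 24]
      N18 x:[36,73/2] y:[30,35] z:[32,67/2] -> miss, prune
      N24 x:[32,33] y:[29,33] z:[32,34] -> hit [32,33] leaf, test {P9@t=32}
  N7 x:[89/2,51] y:[24,45] z:[27,40] -> miss, prune
  N14 x:[34,49] y:[51,57] z:[45/2,30] -> miss, prune
  N27 x:[67/2,45] y:[50,64] z:[30,77/2] -> miss, prune

13 AABB tests over nodes [0, 4, 11, 23, 21, 22, 25, 26, 18, 24, 7, 14, 27]; 1 leaf entered; closest P9.

== RESULT ==
9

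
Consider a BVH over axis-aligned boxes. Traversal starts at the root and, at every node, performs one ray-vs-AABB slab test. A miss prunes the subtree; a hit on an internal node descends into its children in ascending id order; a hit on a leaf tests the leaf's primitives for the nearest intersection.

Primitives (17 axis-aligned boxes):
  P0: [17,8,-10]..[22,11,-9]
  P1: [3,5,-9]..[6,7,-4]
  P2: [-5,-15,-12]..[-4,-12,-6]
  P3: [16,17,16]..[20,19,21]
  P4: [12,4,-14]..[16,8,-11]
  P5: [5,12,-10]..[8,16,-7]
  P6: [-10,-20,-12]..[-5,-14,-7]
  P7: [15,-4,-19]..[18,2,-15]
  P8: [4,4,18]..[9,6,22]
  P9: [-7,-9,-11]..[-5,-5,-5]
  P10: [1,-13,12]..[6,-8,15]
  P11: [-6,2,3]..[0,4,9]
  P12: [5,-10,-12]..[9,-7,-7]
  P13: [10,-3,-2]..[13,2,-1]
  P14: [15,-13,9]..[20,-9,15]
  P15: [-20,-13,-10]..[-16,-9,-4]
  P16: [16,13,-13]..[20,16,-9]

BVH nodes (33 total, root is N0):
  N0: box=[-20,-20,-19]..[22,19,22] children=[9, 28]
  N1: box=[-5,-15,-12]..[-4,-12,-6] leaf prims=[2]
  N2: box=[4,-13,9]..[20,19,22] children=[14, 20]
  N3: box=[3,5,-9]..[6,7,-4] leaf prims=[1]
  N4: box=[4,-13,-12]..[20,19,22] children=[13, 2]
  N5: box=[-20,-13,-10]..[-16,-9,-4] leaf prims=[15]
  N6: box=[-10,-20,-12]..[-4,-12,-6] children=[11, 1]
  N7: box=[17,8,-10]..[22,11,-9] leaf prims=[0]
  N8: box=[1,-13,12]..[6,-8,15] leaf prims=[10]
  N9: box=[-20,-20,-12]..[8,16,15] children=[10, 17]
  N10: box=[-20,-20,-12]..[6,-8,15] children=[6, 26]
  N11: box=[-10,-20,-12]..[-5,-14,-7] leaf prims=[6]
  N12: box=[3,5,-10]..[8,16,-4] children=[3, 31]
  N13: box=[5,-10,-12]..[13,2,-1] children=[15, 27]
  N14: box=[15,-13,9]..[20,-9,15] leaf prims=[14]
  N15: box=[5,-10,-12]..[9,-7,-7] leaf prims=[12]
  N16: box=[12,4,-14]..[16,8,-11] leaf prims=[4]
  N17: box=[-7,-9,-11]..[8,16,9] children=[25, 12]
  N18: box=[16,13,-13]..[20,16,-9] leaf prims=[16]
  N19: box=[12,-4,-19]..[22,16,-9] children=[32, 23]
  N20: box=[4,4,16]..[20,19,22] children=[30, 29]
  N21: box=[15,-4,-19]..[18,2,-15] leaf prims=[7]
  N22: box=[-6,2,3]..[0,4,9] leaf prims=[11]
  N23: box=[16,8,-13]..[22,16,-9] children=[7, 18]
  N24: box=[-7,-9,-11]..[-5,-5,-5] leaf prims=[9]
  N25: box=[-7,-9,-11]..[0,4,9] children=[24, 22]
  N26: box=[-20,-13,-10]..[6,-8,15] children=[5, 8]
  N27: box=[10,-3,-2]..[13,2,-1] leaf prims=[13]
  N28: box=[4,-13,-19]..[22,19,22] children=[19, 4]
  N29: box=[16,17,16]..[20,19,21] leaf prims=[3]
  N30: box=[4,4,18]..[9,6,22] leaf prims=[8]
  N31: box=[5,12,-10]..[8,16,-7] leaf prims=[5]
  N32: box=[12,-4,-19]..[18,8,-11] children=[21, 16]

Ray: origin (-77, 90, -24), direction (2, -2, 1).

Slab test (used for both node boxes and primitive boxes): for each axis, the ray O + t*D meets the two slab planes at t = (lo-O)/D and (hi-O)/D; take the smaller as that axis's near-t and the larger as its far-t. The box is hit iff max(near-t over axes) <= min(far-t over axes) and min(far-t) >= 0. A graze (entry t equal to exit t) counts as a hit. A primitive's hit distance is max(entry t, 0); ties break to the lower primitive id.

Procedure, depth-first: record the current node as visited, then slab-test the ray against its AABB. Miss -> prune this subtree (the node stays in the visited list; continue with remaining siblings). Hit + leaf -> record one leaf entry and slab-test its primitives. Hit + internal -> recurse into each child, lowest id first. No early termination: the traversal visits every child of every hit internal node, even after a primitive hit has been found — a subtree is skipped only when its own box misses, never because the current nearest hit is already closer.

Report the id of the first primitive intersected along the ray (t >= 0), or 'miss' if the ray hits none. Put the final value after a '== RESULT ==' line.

Walk:
N0 x:[57/2,99/2] y:[71/2,55] z:[5,46] -> hit [71/2,46], descend [9, 28]
  N9 x:[57/2,85/2] y:[37,55] z:[12,39] -> hit [37,39], descend [10, 17]
    N10 x:[57/2,83/2] y:[49,55] z:[12,39] -> miss, prune
    N17 x:[35,85/2] y:[37,99/2] z:[13,33] -> miss, prune
  N28 x:[81/2,99/2] y:[71/2,103/2] z:[5,46] -> hit [81/2,46], descend [4, 19]
    N4 x:[81/2,97/2] y:[71/2,103/2] z:[12,46] -> hit [81/2,46], descend [2, 13]
      N2 x:[81/2,97/2] y:[71/2,103/2] z:[33,46] -> hit [81/2,46], descend [14, 20]
        N14 x:[46,97/2] y:[99/2,103/2] z:[33,39] -> miss, prune
        N20 x:[81/2,97/2] y:[71/2,43] z:[40,46] -> hit [81/2,43], descend [29, 30]
          N29 x:[93/2,97/2] y:[71/2,73/2] z:[40,45] -> miss, prune
          N30 x:[81/2,43] y:[42,43] z:[42,46] -> hit [42,43] leaf, test {P8@t=42}
      N13 x:[41,45] y:[44,50] z:[12,23] -> miss, prune
    N19 x:[89/2,99/2] y:[37,47] z:[5,15] -> miss, prune

13 AABB tests over nodes [0, 9, 10, 17, 28, 4, 2, 14, 20, 29, 30, 13, 19]; 1 leaf entered; closest P8.

== RESULT ==
8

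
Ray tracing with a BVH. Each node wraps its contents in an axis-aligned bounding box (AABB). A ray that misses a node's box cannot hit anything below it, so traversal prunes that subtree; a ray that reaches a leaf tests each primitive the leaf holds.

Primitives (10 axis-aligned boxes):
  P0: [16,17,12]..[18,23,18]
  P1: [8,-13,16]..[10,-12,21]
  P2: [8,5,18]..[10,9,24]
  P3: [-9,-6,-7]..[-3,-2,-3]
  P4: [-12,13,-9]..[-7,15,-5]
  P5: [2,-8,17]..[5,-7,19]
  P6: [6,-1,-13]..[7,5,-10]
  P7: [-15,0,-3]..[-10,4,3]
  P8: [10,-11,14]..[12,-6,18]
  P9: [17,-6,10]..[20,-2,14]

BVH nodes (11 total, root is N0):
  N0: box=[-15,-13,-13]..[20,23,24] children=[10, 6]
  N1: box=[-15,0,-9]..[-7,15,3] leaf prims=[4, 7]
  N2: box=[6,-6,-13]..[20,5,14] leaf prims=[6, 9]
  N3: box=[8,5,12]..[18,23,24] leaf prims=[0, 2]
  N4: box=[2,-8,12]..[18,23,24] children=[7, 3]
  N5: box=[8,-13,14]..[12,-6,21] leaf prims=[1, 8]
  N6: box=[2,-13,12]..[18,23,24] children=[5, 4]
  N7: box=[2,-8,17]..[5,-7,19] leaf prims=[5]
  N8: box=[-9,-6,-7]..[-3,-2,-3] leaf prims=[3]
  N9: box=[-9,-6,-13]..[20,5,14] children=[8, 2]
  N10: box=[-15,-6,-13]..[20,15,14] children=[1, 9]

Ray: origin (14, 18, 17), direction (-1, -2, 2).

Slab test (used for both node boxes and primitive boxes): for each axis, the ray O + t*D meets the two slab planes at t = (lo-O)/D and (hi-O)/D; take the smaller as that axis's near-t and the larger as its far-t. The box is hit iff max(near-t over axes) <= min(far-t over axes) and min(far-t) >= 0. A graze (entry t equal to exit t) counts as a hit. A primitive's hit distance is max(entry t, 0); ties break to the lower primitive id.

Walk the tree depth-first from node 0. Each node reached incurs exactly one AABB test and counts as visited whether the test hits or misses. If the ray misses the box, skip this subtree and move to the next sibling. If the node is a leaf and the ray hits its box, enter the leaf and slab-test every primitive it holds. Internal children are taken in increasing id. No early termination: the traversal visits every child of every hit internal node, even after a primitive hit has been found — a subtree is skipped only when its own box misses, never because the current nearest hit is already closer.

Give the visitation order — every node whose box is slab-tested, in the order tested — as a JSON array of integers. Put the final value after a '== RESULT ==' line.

Traverse from the root:
N0 x:[-6,29] y:[-5/2,31/2] z:[-15,7/2] -> hit [-5/2,7/2], descend [6, 10]
  N6 x:[-4,12] y:[-5/2,31/2] z:[-5/2,7/2] -> hit [-5/2,7/2], descend [4, 5]
    N4 x:[-4,12] y:[-5/2,13] z:[-5/2,7/2] -> hit [-5/2,7/2], descend [3, 7]
      N3 x:[-4,6] y:[-5/2,13/2] z:[-5/2,7/2] -> hit [-5/2,7/2] leaf, test {P0(miss), P2(miss)}
      N7 x:[9,12] y:[25/2,13] z:[0,1] -> miss, prune
    N5 x:[2,6] y:[12,31/2] z:[-3/2,2] -> miss, prune
  N10 x:[-6,29] y:[3/2,12] z:[-15,-3/2] -> miss, prune

Visited [0, 6, 4, 3, 7, 5, 10]. Tests: 7 box, 1 leaf. Nearest: miss.

== RESULT ==
[0, 6, 4, 3, 7, 5, 10]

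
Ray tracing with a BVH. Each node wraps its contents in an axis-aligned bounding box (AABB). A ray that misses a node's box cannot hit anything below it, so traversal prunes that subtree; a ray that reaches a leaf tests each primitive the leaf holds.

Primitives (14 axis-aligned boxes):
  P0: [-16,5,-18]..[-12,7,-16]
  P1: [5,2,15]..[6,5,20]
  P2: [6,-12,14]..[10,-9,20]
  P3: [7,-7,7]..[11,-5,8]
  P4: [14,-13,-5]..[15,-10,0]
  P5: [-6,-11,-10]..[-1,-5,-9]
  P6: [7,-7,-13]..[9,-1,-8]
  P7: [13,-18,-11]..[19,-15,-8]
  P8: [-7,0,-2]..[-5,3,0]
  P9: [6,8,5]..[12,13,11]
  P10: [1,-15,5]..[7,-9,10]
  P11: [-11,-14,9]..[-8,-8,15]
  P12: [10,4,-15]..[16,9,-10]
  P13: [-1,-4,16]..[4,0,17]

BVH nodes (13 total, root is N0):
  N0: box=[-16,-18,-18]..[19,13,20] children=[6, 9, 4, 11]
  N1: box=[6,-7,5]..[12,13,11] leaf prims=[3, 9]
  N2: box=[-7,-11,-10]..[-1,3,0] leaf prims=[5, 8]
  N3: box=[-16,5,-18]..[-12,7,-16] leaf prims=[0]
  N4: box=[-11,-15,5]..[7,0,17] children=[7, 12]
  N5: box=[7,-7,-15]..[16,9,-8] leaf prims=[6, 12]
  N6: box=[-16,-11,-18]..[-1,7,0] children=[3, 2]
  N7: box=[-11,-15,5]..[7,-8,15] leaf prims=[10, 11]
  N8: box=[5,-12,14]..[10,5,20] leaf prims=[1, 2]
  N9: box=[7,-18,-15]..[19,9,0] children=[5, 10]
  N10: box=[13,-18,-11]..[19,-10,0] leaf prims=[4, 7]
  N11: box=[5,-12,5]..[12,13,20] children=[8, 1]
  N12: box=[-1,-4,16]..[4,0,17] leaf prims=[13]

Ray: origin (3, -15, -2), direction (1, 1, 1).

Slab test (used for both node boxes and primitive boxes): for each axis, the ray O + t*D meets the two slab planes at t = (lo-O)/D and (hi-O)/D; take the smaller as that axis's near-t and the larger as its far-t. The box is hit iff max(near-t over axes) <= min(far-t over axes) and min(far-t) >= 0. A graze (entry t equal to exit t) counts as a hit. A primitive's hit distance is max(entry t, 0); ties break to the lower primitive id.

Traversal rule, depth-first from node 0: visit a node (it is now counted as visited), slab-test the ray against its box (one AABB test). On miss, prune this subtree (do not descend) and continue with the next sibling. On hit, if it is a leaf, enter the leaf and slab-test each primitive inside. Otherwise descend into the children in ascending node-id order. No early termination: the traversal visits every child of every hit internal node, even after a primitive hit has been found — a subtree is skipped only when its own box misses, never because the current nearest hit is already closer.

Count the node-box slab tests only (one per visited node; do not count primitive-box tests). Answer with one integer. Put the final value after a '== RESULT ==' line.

Traverse from the root:
N0 x:[-19,16] y:[-3,28] z:[-16,22] -> hit [-3,16], descend [4, 6, 9, 11]
  N4 x:[-14,4] y:[0,15] z:[7,19] -> miss, prune
  N6 x:[-19,-4] y:[4,22] z:[-16,2] -> miss, prune
  N9 x:[4,16] y:[-3,24] z:[-13,2] -> miss, prune
  N11 x:[2,9] y:[3,28] z:[7,22] -> hit [7,9], descend [1, 8]
    N1 x:[3,9] y:[8,28] z:[7,13] -> hit [8,9] leaf, test {P3(miss), P9(miss)}
    N8 x:[2,7] y:[3,20] z:[16,22] -> miss, prune

Visited [0, 4, 6, 9, 11, 1, 8]. Tests: 7 box, 1 leaf. Nearest: miss.

== RESULT ==
7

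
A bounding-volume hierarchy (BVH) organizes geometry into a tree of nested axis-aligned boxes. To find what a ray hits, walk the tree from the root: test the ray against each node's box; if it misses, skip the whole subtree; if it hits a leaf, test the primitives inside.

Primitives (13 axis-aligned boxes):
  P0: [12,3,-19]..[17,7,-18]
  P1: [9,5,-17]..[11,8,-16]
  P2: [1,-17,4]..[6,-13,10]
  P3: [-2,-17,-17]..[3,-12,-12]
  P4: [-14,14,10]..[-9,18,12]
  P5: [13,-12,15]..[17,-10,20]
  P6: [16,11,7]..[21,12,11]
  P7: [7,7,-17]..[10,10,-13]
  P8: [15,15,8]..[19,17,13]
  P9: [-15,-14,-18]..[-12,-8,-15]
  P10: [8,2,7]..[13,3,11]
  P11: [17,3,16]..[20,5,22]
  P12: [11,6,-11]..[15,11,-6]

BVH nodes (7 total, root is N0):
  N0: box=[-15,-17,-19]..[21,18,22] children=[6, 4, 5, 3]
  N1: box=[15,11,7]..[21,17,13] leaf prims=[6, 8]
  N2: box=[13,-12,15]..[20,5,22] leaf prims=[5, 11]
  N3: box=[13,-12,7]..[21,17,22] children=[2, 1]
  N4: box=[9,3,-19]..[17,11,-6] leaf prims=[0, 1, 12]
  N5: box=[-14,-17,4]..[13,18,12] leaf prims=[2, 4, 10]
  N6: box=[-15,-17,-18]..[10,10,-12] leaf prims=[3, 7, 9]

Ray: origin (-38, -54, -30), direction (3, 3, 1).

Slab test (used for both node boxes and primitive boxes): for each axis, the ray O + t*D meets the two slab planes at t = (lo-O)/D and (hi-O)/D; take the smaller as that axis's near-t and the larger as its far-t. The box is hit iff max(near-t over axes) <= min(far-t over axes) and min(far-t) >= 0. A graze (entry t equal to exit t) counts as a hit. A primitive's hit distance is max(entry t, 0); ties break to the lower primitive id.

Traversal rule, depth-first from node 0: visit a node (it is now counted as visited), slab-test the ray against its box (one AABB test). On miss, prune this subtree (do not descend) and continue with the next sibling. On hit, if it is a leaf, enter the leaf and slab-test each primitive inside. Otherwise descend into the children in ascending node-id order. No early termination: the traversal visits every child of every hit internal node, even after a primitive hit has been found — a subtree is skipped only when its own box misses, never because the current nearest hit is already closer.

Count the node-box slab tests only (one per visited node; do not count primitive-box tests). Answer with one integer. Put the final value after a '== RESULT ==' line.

Traverse from the root:
N0 x:[23/3,59/3] y:[37/3,24] z:[11,52] -> hit [37/3,59/3], descend [3, 4, 5, 6]
  N3 x:[17,59/3] y:[14,71/3] z:[37,52] -> miss, prune
  N4 x:[47/3,55/3] y:[19,65/3] z:[11,24] -> miss, prune
  N5 x:[8,17] y:[37/3,24] z:[34,42] -> miss, prune
  N6 x:[23/3,16] y:[37/3,64/3] z:[12,18] -> hit [37/3,16] leaf, test {P3@t=13, P7(miss), P9(miss)}

Visited [0, 3, 4, 5, 6]. Tests: 5 box, 1 leaf. Nearest: P3.

== RESULT ==
5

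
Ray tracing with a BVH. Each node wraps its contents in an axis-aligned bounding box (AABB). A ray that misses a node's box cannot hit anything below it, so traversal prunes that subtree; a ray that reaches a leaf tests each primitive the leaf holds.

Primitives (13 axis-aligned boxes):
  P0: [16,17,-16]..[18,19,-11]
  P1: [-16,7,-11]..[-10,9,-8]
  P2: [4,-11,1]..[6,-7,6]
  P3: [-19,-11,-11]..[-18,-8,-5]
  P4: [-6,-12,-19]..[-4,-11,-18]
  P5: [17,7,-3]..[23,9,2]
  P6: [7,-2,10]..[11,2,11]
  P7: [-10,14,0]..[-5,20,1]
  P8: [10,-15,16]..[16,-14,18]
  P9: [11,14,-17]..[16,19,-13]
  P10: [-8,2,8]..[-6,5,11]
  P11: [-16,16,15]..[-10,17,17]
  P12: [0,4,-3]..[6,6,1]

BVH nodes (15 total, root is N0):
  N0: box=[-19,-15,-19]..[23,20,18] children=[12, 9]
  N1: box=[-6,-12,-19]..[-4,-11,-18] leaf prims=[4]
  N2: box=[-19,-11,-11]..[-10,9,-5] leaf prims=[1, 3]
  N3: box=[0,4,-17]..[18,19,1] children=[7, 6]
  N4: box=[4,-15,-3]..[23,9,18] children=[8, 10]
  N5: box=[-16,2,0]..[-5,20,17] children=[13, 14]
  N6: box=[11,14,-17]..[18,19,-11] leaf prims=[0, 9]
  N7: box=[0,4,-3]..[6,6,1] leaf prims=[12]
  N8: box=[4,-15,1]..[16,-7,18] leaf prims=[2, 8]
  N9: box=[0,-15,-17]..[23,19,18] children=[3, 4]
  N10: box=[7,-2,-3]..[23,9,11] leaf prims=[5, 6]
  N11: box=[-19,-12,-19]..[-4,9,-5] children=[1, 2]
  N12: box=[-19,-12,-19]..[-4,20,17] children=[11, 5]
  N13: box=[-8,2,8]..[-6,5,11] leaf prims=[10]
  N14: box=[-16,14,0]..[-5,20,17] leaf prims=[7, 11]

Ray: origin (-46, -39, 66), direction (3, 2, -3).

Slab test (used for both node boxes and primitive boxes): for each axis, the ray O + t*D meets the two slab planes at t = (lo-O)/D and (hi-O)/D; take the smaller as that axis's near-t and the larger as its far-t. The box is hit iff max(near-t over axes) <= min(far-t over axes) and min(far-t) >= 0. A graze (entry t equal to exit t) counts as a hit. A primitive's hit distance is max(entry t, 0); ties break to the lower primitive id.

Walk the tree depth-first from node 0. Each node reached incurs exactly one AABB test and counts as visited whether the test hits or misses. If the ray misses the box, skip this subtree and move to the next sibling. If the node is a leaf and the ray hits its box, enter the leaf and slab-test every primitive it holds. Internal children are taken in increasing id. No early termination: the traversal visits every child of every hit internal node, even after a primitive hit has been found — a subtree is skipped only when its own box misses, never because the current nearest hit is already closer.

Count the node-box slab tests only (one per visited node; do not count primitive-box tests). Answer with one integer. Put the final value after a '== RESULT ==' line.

Walk:
N0 x:[9,23] y:[12,59/2] z:[16,85/3] -> hit [16,23], descend [9, 12]
  N9 x:[46/3,23] y:[12,29] z:[16,83/3] -> hit [16,23], descend [3, 4]
    N3 x:[46/3,64/3] y:[43/2,29] z:[65/3,83/3] -> miss, prune
    N4 x:[50/3,23] y:[12,24] z:[16,23] -> hit [50/3,23], descend [8, 10]
      N8 x:[50/3,62/3] y:[12,16] z:[16,65/3] -> miss, prune
      N10 x:[53/3,23] y:[37/2,24] z:[55/3,23] -> hit [37/2,23] leaf, test {P5@t=23, P6@t=37/2}
  N12 x:[9,14] y:[27/2,59/2] z:[49/3,85/3] -> miss, prune

Visited [0, 9, 3, 4, 8, 10, 12]. Tests: 7 box, 1 leaf. Nearest: P6.

== RESULT ==
7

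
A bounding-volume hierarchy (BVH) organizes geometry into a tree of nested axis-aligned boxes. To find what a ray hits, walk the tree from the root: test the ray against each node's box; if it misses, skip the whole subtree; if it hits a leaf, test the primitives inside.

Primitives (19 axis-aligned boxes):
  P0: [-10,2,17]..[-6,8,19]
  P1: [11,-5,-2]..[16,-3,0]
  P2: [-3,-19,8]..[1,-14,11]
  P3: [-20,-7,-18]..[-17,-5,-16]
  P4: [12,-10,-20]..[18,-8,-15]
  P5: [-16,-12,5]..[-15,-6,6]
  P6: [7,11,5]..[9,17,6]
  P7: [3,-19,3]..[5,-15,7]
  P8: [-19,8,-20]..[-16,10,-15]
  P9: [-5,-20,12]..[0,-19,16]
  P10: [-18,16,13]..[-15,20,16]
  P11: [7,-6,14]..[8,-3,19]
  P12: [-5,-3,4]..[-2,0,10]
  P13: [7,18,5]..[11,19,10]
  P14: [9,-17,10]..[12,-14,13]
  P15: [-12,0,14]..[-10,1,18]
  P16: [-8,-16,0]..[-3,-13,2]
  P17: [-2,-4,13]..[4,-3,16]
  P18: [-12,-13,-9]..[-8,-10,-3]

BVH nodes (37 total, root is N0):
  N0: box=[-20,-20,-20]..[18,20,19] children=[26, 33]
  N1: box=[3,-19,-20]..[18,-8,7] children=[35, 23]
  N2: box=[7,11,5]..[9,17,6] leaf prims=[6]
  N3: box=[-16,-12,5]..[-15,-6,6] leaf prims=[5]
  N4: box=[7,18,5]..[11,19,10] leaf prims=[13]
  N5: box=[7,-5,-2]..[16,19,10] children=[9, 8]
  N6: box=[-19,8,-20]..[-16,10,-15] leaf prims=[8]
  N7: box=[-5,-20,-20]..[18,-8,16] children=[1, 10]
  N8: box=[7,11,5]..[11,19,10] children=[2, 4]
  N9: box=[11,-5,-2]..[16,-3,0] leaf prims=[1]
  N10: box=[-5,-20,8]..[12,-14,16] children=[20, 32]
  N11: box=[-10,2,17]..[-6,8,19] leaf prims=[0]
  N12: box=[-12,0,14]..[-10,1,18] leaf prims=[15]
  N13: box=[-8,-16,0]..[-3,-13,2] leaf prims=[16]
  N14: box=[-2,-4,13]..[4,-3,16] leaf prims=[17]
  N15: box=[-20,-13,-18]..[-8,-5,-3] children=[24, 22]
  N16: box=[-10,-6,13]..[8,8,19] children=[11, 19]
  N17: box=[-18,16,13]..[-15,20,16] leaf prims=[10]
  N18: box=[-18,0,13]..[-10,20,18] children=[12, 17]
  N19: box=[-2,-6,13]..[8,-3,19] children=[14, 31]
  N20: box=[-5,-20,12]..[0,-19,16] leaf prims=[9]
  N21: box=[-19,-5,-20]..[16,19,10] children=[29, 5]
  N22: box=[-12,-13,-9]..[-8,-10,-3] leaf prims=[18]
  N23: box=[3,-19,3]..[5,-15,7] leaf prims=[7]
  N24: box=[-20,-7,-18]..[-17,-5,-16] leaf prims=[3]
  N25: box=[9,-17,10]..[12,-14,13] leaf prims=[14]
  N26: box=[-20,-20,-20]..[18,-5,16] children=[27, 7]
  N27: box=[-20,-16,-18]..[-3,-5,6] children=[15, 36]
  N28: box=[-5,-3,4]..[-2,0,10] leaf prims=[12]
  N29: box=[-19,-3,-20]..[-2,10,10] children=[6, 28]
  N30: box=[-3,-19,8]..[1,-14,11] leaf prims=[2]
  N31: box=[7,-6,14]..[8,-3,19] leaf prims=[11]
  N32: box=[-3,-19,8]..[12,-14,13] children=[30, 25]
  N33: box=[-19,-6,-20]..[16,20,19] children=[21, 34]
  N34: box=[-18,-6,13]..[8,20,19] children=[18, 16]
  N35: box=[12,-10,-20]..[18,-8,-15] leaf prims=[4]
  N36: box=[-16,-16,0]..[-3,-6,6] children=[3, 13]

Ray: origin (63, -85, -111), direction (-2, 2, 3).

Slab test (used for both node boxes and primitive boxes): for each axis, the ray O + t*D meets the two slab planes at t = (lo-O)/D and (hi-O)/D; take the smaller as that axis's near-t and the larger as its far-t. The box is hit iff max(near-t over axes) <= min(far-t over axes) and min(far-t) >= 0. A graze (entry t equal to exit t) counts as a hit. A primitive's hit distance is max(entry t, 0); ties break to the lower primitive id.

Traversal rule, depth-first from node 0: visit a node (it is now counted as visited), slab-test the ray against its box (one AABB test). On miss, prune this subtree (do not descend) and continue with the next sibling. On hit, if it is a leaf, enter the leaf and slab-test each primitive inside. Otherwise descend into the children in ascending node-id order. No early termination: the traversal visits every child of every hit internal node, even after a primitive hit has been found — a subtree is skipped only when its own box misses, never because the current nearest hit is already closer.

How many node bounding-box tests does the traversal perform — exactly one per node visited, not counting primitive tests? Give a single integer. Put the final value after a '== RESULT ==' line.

Trace the traversal:
N0 x:[45/2,83/2] y:[65/2,105/2] z:[91/3,130/3] -> hit [65/2,83/2], descend [26, 33]
  N26 x:[45/2,83/2] y:[65/2,40] z:[91/3,127/3] -> hit [65/2,40], descend [7, 27]
    N7 x:[45/2,34] y:[65/2,77/2] z:[91/3,127/3] -> hit [65/2,34], descend [1, 10]
      N1 x:[45/2,30] y:[33,77/2] z:[91/3,118/3] -> miss, prune
      N10 x:[51/2,34] y:[65/2,71/2] z:[119/3,127/3] -> miss, prune
    N27 x:[33,83/2] y:[69/2,40] z:[31,39] -> hit [69/2,39], descend [15, 36]
      N15 x:[71/2,83/2] y:[36,40] z:[31,36] -> hit [36,36], descend [22, 24]
        N22 x:[71/2,75/2] y:[36,75/2] z:[34,36] -> hit [36,36] leaf, test {P18@t=36}
        N24 x:[40,83/2] y:[39,40] z:[31,95/3] -> miss, prune
      N36 x:[33,79/2] y:[69/2,79/2] z:[37,39] -> hit [37,39], descend [3, 13]
        N3 x:[39,79/2] y:[73/2,79/2] z:[116/3,39] -> hit [39,39] leaf, test {P5@t=39}
        N13 x:[33,71/2] y:[69/2,36] z:[37,113/3] -> miss, prune
  N33 x:[47/2,41] y:[79/2,105/2] z:[91/3,130/3] -> hit [79/2,41], descend [21, 34]
    N21 x:[47/2,41] y:[40,52] z:[91/3,121/3] -> hit [40,121/3], descend [5, 29]
      N5 x:[47/2,28] y:[40,52] z:[109/3,121/3] -> miss, prune
      N29 x:[65/2,41] y:[41,95/2] z:[91/3,121/3] -> miss, prune
    N34 x:[55/2,81/2] y:[79/2,105/2] z:[124/3,130/3] -> miss, prune

order=[0, 26, 7, 1, 10, 27, 15, 22, 24, 36, 3, 13, 33, 21, 5, 29, 34]  |boxes|=17  |leaves|=2  hit=P18

== RESULT ==
17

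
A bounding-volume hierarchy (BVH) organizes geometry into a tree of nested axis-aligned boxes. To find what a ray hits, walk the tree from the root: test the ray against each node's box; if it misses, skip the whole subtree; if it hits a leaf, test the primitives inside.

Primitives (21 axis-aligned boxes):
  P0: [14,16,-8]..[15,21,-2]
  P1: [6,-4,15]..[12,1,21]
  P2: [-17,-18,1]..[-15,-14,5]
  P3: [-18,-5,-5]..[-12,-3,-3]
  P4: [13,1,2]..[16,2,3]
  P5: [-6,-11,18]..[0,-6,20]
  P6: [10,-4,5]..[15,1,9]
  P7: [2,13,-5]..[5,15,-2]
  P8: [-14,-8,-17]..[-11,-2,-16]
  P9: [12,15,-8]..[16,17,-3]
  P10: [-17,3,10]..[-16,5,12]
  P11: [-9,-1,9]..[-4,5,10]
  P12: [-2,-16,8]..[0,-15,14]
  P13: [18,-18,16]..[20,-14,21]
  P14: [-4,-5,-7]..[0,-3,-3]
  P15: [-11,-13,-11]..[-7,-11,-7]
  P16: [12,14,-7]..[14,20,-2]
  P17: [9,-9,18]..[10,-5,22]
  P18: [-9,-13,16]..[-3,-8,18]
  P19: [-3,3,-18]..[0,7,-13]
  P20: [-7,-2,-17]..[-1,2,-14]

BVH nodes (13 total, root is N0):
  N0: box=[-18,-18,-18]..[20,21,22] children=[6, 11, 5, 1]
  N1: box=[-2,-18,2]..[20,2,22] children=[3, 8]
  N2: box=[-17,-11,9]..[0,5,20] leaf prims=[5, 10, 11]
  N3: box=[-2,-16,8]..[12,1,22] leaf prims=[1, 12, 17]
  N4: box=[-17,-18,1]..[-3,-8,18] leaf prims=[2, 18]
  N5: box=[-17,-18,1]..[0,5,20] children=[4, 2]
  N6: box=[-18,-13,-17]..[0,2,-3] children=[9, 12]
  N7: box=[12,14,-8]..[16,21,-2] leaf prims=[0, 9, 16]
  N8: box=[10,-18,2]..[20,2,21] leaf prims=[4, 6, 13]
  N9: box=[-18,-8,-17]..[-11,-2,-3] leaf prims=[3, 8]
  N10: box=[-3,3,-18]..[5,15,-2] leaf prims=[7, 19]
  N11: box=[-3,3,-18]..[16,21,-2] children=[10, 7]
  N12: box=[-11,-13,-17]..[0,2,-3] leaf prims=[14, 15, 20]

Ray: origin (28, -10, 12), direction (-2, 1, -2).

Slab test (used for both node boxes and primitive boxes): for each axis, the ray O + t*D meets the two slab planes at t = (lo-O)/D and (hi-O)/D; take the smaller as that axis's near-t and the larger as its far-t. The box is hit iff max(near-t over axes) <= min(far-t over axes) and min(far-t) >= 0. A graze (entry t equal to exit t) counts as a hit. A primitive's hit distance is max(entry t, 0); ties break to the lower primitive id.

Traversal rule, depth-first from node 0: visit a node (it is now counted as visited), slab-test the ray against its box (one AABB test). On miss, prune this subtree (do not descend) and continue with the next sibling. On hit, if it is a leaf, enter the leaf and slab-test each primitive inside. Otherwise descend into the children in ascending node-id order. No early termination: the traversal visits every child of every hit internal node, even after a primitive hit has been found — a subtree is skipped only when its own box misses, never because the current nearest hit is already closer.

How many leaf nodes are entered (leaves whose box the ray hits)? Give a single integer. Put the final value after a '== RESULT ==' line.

Walk:
N0 x:[4,23] y:[-8,31] z:[-5,15] -> hit [4,15], descend [1, 5, 6, 11]
  N1 x:[4,15] y:[-8,12] z:[-5,5] -> hit [4,5], descend [3, 8]
    N3 x:[8,15] y:[-6,11] z:[-5,2] -> miss, prune
    N8 x:[4,9] y:[-8,12] z:[-9/2,5] -> hit [4,5] leaf, test {P4(miss), P6(miss), P13(miss)}
  N5 x:[14,45/2] y:[-8,15] z:[-4,11/2] -> miss, prune
  N6 x:[14,23] y:[-3,12] z:[15/2,29/2] -> miss, prune
  N11 x:[6,31/2] y:[13,31] z:[7,15] -> hit [13,15], descend [7, 10]
    N7 x:[6,8] y:[24,31] z:[7,10] -> miss, prune
    N10 x:[23/2,31/2] y:[13,25] z:[7,15] -> hit [13,15] leaf, test {P7(miss), P19@t=14}

Summary -> nodes [0, 1, 3, 8, 5, 6, 11, 7, 10]; box-tests=9; leaf-entries=2; first=P19

== RESULT ==
2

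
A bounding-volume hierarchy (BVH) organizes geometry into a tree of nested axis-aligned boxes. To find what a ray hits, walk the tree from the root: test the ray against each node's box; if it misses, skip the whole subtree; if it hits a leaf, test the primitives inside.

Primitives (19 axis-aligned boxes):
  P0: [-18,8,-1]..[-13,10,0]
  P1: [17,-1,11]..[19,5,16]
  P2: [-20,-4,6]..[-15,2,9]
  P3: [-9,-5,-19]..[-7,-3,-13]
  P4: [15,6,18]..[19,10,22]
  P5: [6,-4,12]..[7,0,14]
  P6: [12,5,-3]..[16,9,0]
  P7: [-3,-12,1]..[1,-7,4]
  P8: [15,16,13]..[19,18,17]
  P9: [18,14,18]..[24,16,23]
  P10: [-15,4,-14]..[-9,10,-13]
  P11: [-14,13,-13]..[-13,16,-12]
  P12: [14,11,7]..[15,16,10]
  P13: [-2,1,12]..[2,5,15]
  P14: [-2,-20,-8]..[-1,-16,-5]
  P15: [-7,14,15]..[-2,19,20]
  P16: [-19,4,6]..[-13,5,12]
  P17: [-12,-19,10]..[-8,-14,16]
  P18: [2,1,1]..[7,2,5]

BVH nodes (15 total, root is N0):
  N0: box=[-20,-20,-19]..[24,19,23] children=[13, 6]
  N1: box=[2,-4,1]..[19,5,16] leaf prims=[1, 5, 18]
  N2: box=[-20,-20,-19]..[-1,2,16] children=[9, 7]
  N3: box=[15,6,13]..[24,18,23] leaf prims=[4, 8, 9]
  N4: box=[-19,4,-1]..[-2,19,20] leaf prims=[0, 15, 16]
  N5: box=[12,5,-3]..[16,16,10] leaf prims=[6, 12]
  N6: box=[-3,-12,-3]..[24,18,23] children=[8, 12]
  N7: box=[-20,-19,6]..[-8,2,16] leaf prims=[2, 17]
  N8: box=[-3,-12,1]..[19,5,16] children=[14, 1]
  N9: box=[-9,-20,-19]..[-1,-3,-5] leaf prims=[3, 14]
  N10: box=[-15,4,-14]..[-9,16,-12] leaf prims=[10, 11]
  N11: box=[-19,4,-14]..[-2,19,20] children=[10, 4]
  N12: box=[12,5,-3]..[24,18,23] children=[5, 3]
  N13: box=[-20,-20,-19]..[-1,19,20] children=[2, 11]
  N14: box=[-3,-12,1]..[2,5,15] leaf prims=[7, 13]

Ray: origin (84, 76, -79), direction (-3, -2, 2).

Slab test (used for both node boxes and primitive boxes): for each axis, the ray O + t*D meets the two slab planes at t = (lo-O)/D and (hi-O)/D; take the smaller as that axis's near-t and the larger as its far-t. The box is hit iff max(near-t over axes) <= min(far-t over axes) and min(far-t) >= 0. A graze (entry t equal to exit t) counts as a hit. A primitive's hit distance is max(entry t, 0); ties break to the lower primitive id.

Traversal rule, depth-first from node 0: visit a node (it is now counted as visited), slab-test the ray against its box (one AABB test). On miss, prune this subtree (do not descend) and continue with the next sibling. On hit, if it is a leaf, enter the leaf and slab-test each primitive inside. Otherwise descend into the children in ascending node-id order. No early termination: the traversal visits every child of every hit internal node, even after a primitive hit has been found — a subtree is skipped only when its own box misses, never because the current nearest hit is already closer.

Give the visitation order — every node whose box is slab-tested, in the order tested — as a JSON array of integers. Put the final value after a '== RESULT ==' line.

Walk:
N0 x:[20,104/3] y:[57/2,48] z:[30,51] -> hit [30,104/3], descend [6, 13]
  N6 x:[20,29] y:[29,44] z:[38,51] -> miss, prune
  N13 x:[85/3,104/3] y:[57/2,48] z:[30,99/2] -> hit [30,104/3], descend [2, 11]
    N2 x:[85/3,104/3] y:[37,48] z:[30,95/2] -> miss, prune
    N11 x:[86/3,103/3] y:[57/2,36] z:[65/2,99/2] -> hit [65/2,103/3], descend [4, 10]
      N4 x:[86/3,103/3] y:[57/2,36] z:[39,99/2] -> miss, prune
      N10 x:[31,33] y:[30,36] z:[65/2,67/2] -> hit [65/2,33] leaf, test {P10@t=33, P11(miss)}

order=[0, 6, 13, 2, 11, 4, 10]  |boxes|=7  |leaves|=1  hit=P10

== RESULT ==
[0, 6, 13, 2, 11, 4, 10]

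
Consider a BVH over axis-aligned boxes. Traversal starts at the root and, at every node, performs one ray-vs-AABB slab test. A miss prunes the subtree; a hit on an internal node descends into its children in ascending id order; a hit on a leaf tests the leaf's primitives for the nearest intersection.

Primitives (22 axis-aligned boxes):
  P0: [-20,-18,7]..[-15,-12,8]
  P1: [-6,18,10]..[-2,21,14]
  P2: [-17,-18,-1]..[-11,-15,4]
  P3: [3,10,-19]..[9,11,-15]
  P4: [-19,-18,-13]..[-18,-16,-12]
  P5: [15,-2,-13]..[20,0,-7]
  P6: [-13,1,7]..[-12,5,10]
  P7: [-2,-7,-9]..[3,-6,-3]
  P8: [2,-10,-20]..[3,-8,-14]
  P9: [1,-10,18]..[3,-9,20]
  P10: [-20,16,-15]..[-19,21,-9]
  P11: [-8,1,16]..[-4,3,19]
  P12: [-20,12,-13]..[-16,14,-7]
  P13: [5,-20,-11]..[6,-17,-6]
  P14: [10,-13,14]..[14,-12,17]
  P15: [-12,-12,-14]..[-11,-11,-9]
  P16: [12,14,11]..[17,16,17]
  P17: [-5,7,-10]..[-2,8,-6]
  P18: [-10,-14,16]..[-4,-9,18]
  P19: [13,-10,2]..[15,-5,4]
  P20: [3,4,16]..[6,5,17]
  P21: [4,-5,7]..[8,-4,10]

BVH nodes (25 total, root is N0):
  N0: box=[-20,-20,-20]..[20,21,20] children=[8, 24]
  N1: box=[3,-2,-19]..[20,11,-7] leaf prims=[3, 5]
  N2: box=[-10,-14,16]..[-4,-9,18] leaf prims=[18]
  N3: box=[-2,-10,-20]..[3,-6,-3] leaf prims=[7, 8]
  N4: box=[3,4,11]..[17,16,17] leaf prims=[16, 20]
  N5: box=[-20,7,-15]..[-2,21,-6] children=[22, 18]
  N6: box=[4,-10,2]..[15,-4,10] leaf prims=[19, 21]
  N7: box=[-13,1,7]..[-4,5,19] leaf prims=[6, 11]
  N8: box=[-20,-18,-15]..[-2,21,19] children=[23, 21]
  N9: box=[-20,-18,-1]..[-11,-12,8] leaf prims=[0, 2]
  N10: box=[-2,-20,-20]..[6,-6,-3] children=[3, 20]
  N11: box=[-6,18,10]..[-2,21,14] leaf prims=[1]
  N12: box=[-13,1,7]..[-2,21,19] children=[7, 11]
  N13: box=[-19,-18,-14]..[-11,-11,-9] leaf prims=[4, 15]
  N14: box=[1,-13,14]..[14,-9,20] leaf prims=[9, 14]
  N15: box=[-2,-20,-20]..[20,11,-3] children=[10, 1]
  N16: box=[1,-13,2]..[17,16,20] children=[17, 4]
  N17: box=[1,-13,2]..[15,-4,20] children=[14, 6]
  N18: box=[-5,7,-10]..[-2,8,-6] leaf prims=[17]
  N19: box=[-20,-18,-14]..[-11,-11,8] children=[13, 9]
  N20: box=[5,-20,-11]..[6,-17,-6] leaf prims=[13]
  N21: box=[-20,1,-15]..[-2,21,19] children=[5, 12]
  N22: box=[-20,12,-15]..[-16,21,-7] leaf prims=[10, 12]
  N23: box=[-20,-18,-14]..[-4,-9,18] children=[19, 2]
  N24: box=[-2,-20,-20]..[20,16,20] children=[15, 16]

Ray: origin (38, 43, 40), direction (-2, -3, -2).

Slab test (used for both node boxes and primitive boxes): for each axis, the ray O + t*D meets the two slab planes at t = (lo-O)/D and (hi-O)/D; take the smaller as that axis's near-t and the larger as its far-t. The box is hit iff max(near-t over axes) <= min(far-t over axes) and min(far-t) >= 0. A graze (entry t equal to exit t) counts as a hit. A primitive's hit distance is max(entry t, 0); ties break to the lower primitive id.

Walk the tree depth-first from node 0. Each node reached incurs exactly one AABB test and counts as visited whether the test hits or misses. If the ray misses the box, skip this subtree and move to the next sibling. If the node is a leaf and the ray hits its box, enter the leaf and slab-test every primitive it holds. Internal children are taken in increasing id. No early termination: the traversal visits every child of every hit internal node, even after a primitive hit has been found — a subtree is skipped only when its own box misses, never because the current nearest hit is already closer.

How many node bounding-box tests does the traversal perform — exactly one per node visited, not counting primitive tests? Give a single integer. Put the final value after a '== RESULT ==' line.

Walk:
N0 x:[9,29] y:[22/3,21] z:[10,30] -> hit [10,21], descend [8, 24]
  N8 x:[20,29] y:[22/3,61/3] z:[21/2,55/2] -> hit [20,61/3], descend [21, 23]
    N21 x:[20,29] y:[22/3,14] z:[21/2,55/2] -> miss, prune
    N23 x:[21,29] y:[52/3,61/3] z:[11,27] -> miss, prune
  N24 x:[9,20] y:[9,21] z:[10,30] -> hit [10,20], descend [15, 16]
    N15 x:[9,20] y:[32/3,21] z:[43/2,30] -> miss, prune
    N16 x:[21/2,37/2] y:[9,56/3] z:[10,19] -> hit [21/2,37/2], descend [4, 17]
      N4 x:[21/2,35/2] y:[9,13] z:[23/2,29/2] -> hit [23/2,13] leaf, test {P16(miss), P20(miss)}
      N17 x:[23/2,37/2] y:[47/3,56/3] z:[10,19] -> hit [47/3,37/2], descend [6, 14]
        N6 x:[23/2,17] y:[47/3,53/3] z:[15,19] -> hit [47/3,17] leaf, test {P19(miss), P21@t=47/3}
        N14 x:[12,37/2] y:[52/3,56/3] z:[10,13] -> miss, prune

11 AABB tests over nodes [0, 8, 21, 23, 24, 15, 16, 4, 17, 6, 14]; 2 leaves entered; closest P21.

== RESULT ==
11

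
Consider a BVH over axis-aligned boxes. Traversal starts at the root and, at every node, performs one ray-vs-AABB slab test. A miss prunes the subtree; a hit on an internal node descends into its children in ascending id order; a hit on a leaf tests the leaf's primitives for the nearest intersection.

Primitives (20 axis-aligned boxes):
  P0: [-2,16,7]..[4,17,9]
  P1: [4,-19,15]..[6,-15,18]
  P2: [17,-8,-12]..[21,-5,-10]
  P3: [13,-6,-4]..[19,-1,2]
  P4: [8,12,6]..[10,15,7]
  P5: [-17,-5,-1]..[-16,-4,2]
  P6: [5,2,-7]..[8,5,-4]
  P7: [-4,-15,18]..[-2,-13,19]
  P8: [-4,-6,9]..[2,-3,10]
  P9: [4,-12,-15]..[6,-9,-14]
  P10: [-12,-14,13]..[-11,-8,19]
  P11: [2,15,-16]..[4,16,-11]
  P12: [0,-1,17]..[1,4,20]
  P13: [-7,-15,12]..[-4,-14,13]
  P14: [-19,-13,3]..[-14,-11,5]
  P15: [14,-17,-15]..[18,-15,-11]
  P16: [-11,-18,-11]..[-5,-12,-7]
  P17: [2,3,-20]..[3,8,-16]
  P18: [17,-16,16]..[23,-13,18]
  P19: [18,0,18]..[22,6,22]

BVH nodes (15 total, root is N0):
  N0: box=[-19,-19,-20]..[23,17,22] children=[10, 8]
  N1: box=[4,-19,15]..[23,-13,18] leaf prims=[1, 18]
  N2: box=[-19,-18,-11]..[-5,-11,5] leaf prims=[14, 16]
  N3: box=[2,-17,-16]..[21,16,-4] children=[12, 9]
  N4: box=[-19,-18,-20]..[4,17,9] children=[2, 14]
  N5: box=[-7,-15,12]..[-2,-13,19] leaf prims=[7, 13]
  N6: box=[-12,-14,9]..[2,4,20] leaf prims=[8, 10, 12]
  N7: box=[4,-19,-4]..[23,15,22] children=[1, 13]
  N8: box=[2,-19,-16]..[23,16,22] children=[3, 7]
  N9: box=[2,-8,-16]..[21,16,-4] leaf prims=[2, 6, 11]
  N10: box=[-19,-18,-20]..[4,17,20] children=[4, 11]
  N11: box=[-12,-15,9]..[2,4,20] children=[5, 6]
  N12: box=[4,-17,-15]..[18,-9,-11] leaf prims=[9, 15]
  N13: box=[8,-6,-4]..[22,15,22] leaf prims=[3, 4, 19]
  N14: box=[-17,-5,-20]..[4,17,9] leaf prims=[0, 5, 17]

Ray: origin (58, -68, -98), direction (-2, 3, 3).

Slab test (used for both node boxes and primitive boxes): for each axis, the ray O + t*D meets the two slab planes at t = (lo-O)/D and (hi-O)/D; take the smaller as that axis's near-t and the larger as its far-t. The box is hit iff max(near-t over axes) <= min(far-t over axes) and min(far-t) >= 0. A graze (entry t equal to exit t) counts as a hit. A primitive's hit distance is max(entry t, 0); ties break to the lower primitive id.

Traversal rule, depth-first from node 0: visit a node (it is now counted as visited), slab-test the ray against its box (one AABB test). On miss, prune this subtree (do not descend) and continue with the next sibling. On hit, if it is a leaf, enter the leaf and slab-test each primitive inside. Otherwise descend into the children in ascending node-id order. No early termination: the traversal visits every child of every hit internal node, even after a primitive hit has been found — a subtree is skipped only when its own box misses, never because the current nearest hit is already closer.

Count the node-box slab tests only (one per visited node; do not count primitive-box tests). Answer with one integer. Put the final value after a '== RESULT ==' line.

Trace the traversal:
N0 x:[35/2,77/2] y:[49/3,85/3] z:[26,40] -> hit [26,85/3], descend [8, 10]
  N8 x:[35/2,28] y:[49/3,28] z:[82/3,40] -> hit [82/3,28], descend [3, 7]
    N3 x:[37/2,28] y:[17,28] z:[82/3,94/3] -> hit [82/3,28], descend [9, 12]
      N9 x:[37/2,28] y:[20,28] z:[82/3,94/3] -> hit [82/3,28] leaf, test {P2(miss), P6(miss), P11@t=83/3}
      N12 x:[20,27] y:[17,59/3] z:[83/3,29] -> miss, prune
    N7 x:[35/2,27] y:[49/3,83/3] z:[94/3,40] -> miss, prune
  N10 x:[27,77/2] y:[50/3,85/3] z:[26,118/3] -> hit [27,85/3], descend [4, 11]
    N4 x:[27,77/2] y:[50/3,85/3] z:[26,107/3] -> hit [27,85/3], descend [2, 14]
      N2 x:[63/2,77/2] y:[50/3,19] z:[29,103/3] -> miss, prune
      N14 x:[27,75/2] y:[21,85/3] z:[26,107/3] -> hit [27,85/3] leaf, test {P0(miss), P5(miss), P17(miss)}
    N11 x:[28,35] y:[53/3,24] z:[107/3,118/3] -> miss, prune

Summary -> nodes [0, 8, 3, 9, 12, 7, 10, 4, 2, 14, 11]; box-tests=11; leaf-entries=2; first=P11

== RESULT ==
11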